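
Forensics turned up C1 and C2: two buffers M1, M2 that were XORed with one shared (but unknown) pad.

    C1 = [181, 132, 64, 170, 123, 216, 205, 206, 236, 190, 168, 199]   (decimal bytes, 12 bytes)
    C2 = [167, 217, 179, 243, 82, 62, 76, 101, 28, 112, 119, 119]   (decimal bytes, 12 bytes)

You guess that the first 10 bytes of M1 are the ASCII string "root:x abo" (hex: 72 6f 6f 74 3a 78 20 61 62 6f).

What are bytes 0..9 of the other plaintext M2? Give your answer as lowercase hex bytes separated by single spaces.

60 32 9c 2d 13 9e a1 ca 92 a1

First, C1 ⊕ C2 = (M1 ⊕ K) ⊕ (M2 ⊕ K) = M1 ⊕ M2, so the key drops out. Then M2 = (M1 ⊕ M2) ⊕ M1 over the first 10 bytes.
byte 0: (b5 ⊕ a7) ⊕ 72 = 12 ⊕ 72 = 60
byte 1: (84 ⊕ d9) ⊕ 6f = 5d ⊕ 6f = 32
byte 2: (40 ⊕ b3) ⊕ 6f = f3 ⊕ 6f = 9c
byte 3: (aa ⊕ f3) ⊕ 74 = 59 ⊕ 74 = 2d
byte 4: (7b ⊕ 52) ⊕ 3a = 29 ⊕ 3a = 13
byte 5: (d8 ⊕ 3e) ⊕ 78 = e6 ⊕ 78 = 9e
byte 6: (cd ⊕ 4c) ⊕ 20 = 81 ⊕ 20 = a1
byte 7: (ce ⊕ 65) ⊕ 61 = ab ⊕ 61 = ca
byte 8: (ec ⊕ 1c) ⊕ 62 = f0 ⊕ 62 = 92
byte 9: (be ⊕ 70) ⊕ 6f = ce ⊕ 6f = a1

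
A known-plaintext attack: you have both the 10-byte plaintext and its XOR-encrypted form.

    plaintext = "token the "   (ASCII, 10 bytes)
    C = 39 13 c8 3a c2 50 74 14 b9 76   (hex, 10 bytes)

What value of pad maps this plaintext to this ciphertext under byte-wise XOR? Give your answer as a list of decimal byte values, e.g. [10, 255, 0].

[77, 124, 163, 95, 172, 112, 0, 124, 220, 86]

Since C = plaintext ⊕ pad, XORing both sides with plaintext gives pad = plaintext ⊕ C.
01110100 xor 00111001 = 01001101
01101111 xor 00010011 = 01111100
01101011 xor 11001000 = 10100011
01100101 xor 00111010 = 01011111
01101110 xor 11000010 = 10101100
00100000 xor 01010000 = 01110000
01110100 xor 01110100 = 00000000
01101000 xor 00010100 = 01111100
01100101 xor 10111001 = 11011100
00100000 xor 01110110 = 01010110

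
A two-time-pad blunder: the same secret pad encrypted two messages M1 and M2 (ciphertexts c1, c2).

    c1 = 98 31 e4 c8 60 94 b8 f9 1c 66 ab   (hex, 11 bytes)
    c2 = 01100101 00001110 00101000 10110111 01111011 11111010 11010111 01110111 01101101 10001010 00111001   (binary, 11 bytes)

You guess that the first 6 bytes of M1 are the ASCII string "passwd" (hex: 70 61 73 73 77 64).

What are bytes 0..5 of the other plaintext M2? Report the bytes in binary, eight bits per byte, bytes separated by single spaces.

10001101 01011110 10111111 00001100 01101100 00001010

First, c1 ⊕ c2 = (M1 ⊕ K) ⊕ (M2 ⊕ K) = M1 ⊕ M2, so the key drops out. Then M2 = (M1 ⊕ M2) ⊕ M1 over the first 6 bytes.
byte 0: (98 xor 65) xor 70 = fd xor 70 = 8d
byte 1: (31 xor 0e) xor 61 = 3f xor 61 = 5e
byte 2: (e4 xor 28) xor 73 = cc xor 73 = bf
byte 3: (c8 xor b7) xor 73 = 7f xor 73 = 0c
byte 4: (60 xor 7b) xor 77 = 1b xor 77 = 6c
byte 5: (94 xor fa) xor 64 = 6e xor 64 = 0a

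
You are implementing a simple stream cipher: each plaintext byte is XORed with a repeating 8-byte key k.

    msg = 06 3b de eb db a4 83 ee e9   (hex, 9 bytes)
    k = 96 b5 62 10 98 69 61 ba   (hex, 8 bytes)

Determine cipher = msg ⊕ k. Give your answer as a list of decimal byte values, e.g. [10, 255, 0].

[144, 142, 188, 251, 67, 205, 226, 84, 127]

The 8-byte key repeats, so the effective keystream is 96 b5 62 10 98 69 61 ba 96.
byte 0: 06 ^ 96 = 90
byte 1: 3b ^ b5 = 8e
byte 2: de ^ 62 = bc
byte 3: eb ^ 10 = fb
byte 4: db ^ 98 = 43
byte 5: a4 ^ 69 = cd
byte 6: 83 ^ 61 = e2
byte 7: ee ^ ba = 54
byte 8: e9 ^ 96 = 7f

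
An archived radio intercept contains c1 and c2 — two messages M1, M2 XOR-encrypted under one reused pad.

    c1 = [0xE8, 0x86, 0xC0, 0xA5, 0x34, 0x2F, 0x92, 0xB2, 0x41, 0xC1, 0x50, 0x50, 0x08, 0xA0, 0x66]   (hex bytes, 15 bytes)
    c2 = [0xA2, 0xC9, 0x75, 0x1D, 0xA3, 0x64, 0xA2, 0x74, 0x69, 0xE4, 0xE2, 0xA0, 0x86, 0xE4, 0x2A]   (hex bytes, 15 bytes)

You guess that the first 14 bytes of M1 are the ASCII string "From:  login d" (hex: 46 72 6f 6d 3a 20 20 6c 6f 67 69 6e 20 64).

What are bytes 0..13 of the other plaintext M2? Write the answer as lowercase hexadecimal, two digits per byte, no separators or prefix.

First, c1 ⊕ c2 = (M1 ⊕ K) ⊕ (M2 ⊕ K) = M1 ⊕ M2, so the key drops out. Then M2 = (M1 ⊕ M2) ⊕ M1 over the first 14 bytes.
byte 0: (e8 XOR a2) XOR 46 = 4a XOR 46 = 0c
byte 1: (86 XOR c9) XOR 72 = 4f XOR 72 = 3d
byte 2: (c0 XOR 75) XOR 6f = b5 XOR 6f = da
byte 3: (a5 XOR 1d) XOR 6d = b8 XOR 6d = d5
byte 4: (34 XOR a3) XOR 3a = 97 XOR 3a = ad
byte 5: (2f XOR 64) XOR 20 = 4b XOR 20 = 6b
byte 6: (92 XOR a2) XOR 20 = 30 XOR 20 = 10
byte 7: (b2 XOR 74) XOR 6c = c6 XOR 6c = aa
byte 8: (41 XOR 69) XOR 6f = 28 XOR 6f = 47
byte 9: (c1 XOR e4) XOR 67 = 25 XOR 67 = 42
byte 10: (50 XOR e2) XOR 69 = b2 XOR 69 = db
byte 11: (50 XOR a0) XOR 6e = f0 XOR 6e = 9e
byte 12: (08 XOR 86) XOR 20 = 8e XOR 20 = ae
byte 13: (a0 XOR e4) XOR 64 = 44 XOR 64 = 20

0c3ddad5ad6b10aa4742db9eae20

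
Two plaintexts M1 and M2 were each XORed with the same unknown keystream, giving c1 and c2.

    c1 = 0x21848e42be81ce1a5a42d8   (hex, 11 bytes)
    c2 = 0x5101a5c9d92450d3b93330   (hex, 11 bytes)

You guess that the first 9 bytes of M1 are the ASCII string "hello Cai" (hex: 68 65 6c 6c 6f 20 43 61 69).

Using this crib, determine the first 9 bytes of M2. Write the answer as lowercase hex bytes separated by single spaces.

18 e0 47 e7 08 85 dd a8 8a

First, c1 ⊕ c2 = (M1 ⊕ K) ⊕ (M2 ⊕ K) = M1 ⊕ M2, so the key drops out. Then M2 = (M1 ⊕ M2) ⊕ M1 over the first 9 bytes.
byte 0: (21 XOR 51) XOR 68 = 70 XOR 68 = 18
byte 1: (84 XOR 01) XOR 65 = 85 XOR 65 = e0
byte 2: (8e XOR a5) XOR 6c = 2b XOR 6c = 47
byte 3: (42 XOR c9) XOR 6c = 8b XOR 6c = e7
byte 4: (be XOR d9) XOR 6f = 67 XOR 6f = 08
byte 5: (81 XOR 24) XOR 20 = a5 XOR 20 = 85
byte 6: (ce XOR 50) XOR 43 = 9e XOR 43 = dd
byte 7: (1a XOR d3) XOR 61 = c9 XOR 61 = a8
byte 8: (5a XOR b9) XOR 69 = e3 XOR 69 = 8a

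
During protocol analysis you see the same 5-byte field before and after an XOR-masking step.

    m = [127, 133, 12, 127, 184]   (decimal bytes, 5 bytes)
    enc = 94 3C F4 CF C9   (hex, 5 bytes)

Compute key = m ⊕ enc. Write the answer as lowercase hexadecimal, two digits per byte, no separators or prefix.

Since enc = m ⊕ key, XORing both sides with m gives key = m ⊕ enc.
7f xor 94 = eb
85 xor 3c = b9
0c xor f4 = f8
7f xor cf = b0
b8 xor c9 = 71

ebb9f8b071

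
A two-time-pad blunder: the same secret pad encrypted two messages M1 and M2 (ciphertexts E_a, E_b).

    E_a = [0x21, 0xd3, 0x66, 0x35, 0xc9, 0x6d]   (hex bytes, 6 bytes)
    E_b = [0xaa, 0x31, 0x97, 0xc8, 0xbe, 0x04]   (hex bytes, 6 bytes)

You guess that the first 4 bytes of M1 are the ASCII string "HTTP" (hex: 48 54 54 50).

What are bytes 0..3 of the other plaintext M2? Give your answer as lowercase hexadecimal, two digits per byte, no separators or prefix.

First, E_a ⊕ E_b = (M1 ⊕ K) ⊕ (M2 ⊕ K) = M1 ⊕ M2, so the key drops out. Then M2 = (M1 ⊕ M2) ⊕ M1 over the first 4 bytes.
byte 0: (21 ^ aa) ^ 48 = 8b ^ 48 = c3
byte 1: (d3 ^ 31) ^ 54 = e2 ^ 54 = b6
byte 2: (66 ^ 97) ^ 54 = f1 ^ 54 = a5
byte 3: (35 ^ c8) ^ 50 = fd ^ 50 = ad

c3b6a5ad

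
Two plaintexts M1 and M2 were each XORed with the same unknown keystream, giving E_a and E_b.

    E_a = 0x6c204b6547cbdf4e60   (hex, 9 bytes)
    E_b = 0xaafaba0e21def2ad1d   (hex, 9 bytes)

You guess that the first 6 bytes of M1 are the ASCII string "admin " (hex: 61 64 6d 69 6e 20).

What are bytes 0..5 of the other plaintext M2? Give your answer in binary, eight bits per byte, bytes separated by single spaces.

10100111 10111110 10011100 00000010 00001000 00110101

First, E_a ⊕ E_b = (M1 ⊕ K) ⊕ (M2 ⊕ K) = M1 ⊕ M2, so the key drops out. Then M2 = (M1 ⊕ M2) ⊕ M1 over the first 6 bytes.
byte 0: (6c ^ aa) ^ 61 = c6 ^ 61 = a7
byte 1: (20 ^ fa) ^ 64 = da ^ 64 = be
byte 2: (4b ^ ba) ^ 6d = f1 ^ 6d = 9c
byte 3: (65 ^ 0e) ^ 69 = 6b ^ 69 = 02
byte 4: (47 ^ 21) ^ 6e = 66 ^ 6e = 08
byte 5: (cb ^ de) ^ 20 = 15 ^ 20 = 35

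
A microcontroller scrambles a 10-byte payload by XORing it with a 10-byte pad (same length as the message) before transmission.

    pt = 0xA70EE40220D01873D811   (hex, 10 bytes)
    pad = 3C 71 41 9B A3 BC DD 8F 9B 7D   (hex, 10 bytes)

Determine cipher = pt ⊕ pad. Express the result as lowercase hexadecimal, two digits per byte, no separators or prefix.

9b7fa599836cc5fc436c

a7 ⊕ 3c = 9b
0e ⊕ 71 = 7f
e4 ⊕ 41 = a5
02 ⊕ 9b = 99
20 ⊕ a3 = 83
d0 ⊕ bc = 6c
18 ⊕ dd = c5
73 ⊕ 8f = fc
d8 ⊕ 9b = 43
11 ⊕ 7d = 6c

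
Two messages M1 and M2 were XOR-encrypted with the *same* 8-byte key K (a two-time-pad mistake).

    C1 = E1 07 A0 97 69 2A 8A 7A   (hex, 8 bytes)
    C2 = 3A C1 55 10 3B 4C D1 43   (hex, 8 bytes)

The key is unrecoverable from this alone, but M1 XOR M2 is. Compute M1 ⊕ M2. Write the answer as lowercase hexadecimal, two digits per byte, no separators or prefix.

C1 ⊕ C2 = (M1 ⊕ K) ⊕ (M2 ⊕ K) = M1 ⊕ M2 — the shared key cancels under XOR.
225 XOR  58 = 219
  7 XOR 193 = 198
160 XOR  85 = 245
151 XOR  16 = 135
105 XOR  59 =  82
 42 XOR  76 = 102
138 XOR 209 =  91
122 XOR  67 =  57

dbc6f58752665b39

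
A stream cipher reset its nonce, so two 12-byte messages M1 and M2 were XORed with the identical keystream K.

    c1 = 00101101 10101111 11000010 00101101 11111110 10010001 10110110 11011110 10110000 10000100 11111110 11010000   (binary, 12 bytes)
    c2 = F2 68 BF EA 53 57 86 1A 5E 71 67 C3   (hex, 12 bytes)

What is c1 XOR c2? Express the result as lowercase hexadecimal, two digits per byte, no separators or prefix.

c1 ⊕ c2 = (M1 ⊕ K) ⊕ (M2 ⊕ K) = M1 ⊕ M2 — the shared key cancels under XOR.
2d XOR f2 = df
af XOR 68 = c7
c2 XOR bf = 7d
2d XOR ea = c7
fe XOR 53 = ad
91 XOR 57 = c6
b6 XOR 86 = 30
de XOR 1a = c4
b0 XOR 5e = ee
84 XOR 71 = f5
fe XOR 67 = 99
d0 XOR c3 = 13

dfc77dc7adc630c4eef59913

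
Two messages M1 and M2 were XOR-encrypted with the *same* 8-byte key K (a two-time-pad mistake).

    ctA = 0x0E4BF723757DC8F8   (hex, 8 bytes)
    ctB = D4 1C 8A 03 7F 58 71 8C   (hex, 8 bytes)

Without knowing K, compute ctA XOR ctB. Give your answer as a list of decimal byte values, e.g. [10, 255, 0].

[218, 87, 125, 32, 10, 37, 185, 116]

ctA ⊕ ctB = (M1 ⊕ K) ⊕ (M2 ⊕ K) = M1 ⊕ M2 — the shared key cancels under XOR.
0e ⊕ d4 = da
4b ⊕ 1c = 57
f7 ⊕ 8a = 7d
23 ⊕ 03 = 20
75 ⊕ 7f = 0a
7d ⊕ 58 = 25
c8 ⊕ 71 = b9
f8 ⊕ 8c = 74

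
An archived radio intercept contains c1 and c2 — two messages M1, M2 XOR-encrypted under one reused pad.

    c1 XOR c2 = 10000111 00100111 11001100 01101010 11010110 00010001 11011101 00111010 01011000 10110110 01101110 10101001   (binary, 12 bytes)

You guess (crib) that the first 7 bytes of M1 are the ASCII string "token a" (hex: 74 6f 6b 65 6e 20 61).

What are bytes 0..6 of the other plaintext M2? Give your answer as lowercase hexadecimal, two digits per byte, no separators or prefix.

Since c1 ⊕ c2 = M1 ⊕ M2, XORing with the guessed M1 bytes yields the corresponding M2 bytes: M2 = (c1 ⊕ c2) ⊕ M1.
byte 0: 87 xor 74 = f3
byte 1: 27 xor 6f = 48
byte 2: cc xor 6b = a7
byte 3: 6a xor 65 = 0f
byte 4: d6 xor 6e = b8
byte 5: 11 xor 20 = 31
byte 6: dd xor 61 = bc

f348a70fb831bc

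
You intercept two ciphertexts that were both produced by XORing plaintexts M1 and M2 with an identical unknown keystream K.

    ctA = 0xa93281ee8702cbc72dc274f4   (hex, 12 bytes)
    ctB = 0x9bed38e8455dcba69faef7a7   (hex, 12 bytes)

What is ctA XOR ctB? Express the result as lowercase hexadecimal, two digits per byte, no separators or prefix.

32dfb906c25f0061b26c8353

ctA ⊕ ctB = (M1 ⊕ K) ⊕ (M2 ⊕ K) = M1 ⊕ M2 — the shared key cancels under XOR.
a9 xor 9b = 32
32 xor ed = df
81 xor 38 = b9
ee xor e8 = 06
87 xor 45 = c2
02 xor 5d = 5f
cb xor cb = 00
c7 xor a6 = 61
2d xor 9f = b2
c2 xor ae = 6c
74 xor f7 = 83
f4 xor a7 = 53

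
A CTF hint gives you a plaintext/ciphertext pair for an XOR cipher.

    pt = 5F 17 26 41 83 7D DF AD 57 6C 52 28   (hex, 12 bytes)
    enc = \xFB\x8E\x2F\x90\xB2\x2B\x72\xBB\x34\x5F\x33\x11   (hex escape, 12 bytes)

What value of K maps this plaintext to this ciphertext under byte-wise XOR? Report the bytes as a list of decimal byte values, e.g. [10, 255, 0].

Since enc = pt ⊕ K, XORing both sides with pt gives K = pt ⊕ enc.
byte 0: 5f ^ fb = a4
byte 1: 17 ^ 8e = 99
byte 2: 26 ^ 2f = 09
byte 3: 41 ^ 90 = d1
byte 4: 83 ^ b2 = 31
byte 5: 7d ^ 2b = 56
byte 6: df ^ 72 = ad
byte 7: ad ^ bb = 16
byte 8: 57 ^ 34 = 63
byte 9: 6c ^ 5f = 33
byte 10: 52 ^ 33 = 61
byte 11: 28 ^ 11 = 39

[164, 153, 9, 209, 49, 86, 173, 22, 99, 51, 97, 57]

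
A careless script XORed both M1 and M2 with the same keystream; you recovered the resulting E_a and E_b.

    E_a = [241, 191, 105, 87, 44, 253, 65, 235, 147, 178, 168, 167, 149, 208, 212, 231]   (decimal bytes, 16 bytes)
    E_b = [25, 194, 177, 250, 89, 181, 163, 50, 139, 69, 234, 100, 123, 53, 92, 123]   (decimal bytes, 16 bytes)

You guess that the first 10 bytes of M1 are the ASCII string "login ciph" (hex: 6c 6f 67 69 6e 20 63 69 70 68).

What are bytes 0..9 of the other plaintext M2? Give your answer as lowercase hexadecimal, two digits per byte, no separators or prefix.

8412bfc41b6881b0689f

First, E_a ⊕ E_b = (M1 ⊕ K) ⊕ (M2 ⊕ K) = M1 ⊕ M2, so the key drops out. Then M2 = (M1 ⊕ M2) ⊕ M1 over the first 10 bytes.
byte 0: (f1 ⊕ 19) ⊕ 6c = e8 ⊕ 6c = 84
byte 1: (bf ⊕ c2) ⊕ 6f = 7d ⊕ 6f = 12
byte 2: (69 ⊕ b1) ⊕ 67 = d8 ⊕ 67 = bf
byte 3: (57 ⊕ fa) ⊕ 69 = ad ⊕ 69 = c4
byte 4: (2c ⊕ 59) ⊕ 6e = 75 ⊕ 6e = 1b
byte 5: (fd ⊕ b5) ⊕ 20 = 48 ⊕ 20 = 68
byte 6: (41 ⊕ a3) ⊕ 63 = e2 ⊕ 63 = 81
byte 7: (eb ⊕ 32) ⊕ 69 = d9 ⊕ 69 = b0
byte 8: (93 ⊕ 8b) ⊕ 70 = 18 ⊕ 70 = 68
byte 9: (b2 ⊕ 45) ⊕ 68 = f7 ⊕ 68 = 9f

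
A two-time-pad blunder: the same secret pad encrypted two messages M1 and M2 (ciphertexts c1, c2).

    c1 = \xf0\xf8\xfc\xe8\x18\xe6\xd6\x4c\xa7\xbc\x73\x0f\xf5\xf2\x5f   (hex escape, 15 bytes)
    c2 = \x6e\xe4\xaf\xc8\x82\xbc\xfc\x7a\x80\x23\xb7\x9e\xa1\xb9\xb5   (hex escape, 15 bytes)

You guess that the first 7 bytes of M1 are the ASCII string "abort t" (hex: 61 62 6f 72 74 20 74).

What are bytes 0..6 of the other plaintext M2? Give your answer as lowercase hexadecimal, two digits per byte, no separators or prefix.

ff7e3c52ee7a5e

First, c1 ⊕ c2 = (M1 ⊕ K) ⊕ (M2 ⊕ K) = M1 ⊕ M2, so the key drops out. Then M2 = (M1 ⊕ M2) ⊕ M1 over the first 7 bytes.
byte 0: (f0 ⊕ 6e) ⊕ 61 = 9e ⊕ 61 = ff
byte 1: (f8 ⊕ e4) ⊕ 62 = 1c ⊕ 62 = 7e
byte 2: (fc ⊕ af) ⊕ 6f = 53 ⊕ 6f = 3c
byte 3: (e8 ⊕ c8) ⊕ 72 = 20 ⊕ 72 = 52
byte 4: (18 ⊕ 82) ⊕ 74 = 9a ⊕ 74 = ee
byte 5: (e6 ⊕ bc) ⊕ 20 = 5a ⊕ 20 = 7a
byte 6: (d6 ⊕ fc) ⊕ 74 = 2a ⊕ 74 = 5e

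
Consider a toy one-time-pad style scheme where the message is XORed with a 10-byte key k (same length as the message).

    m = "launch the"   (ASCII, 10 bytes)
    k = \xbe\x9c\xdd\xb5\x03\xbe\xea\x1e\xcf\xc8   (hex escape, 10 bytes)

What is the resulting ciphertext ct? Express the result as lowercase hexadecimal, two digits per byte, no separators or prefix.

01101100 ⊕ 10111110 = 11010010
01100001 ⊕ 10011100 = 11111101
01110101 ⊕ 11011101 = 10101000
01101110 ⊕ 10110101 = 11011011
01100011 ⊕ 00000011 = 01100000
01101000 ⊕ 10111110 = 11010110
00100000 ⊕ 11101010 = 11001010
01110100 ⊕ 00011110 = 01101010
01101000 ⊕ 11001111 = 10100111
01100101 ⊕ 11001000 = 10101101

d2fda8db60d6ca6aa7ad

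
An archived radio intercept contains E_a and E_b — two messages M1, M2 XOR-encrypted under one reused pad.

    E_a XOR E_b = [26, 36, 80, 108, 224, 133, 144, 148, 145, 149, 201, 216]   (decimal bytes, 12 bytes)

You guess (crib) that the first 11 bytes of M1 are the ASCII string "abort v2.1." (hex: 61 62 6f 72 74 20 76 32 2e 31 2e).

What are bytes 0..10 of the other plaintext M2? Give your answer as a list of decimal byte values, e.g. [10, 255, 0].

Since E_a ⊕ E_b = M1 ⊕ M2, XORing with the guessed M1 bytes yields the corresponding M2 bytes: M2 = (E_a ⊕ E_b) ⊕ M1.
byte 0: 1a ⊕ 61 = 7b
byte 1: 24 ⊕ 62 = 46
byte 2: 50 ⊕ 6f = 3f
byte 3: 6c ⊕ 72 = 1e
byte 4: e0 ⊕ 74 = 94
byte 5: 85 ⊕ 20 = a5
byte 6: 90 ⊕ 76 = e6
byte 7: 94 ⊕ 32 = a6
byte 8: 91 ⊕ 2e = bf
byte 9: 95 ⊕ 31 = a4
byte 10: c9 ⊕ 2e = e7

[123, 70, 63, 30, 148, 165, 230, 166, 191, 164, 231]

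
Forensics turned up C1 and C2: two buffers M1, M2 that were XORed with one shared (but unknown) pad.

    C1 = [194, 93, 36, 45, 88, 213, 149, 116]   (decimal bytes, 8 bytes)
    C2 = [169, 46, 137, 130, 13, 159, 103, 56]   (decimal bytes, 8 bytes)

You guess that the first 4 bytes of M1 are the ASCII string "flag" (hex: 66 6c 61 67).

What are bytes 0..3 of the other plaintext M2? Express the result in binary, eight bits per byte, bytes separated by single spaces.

First, C1 ⊕ C2 = (M1 ⊕ K) ⊕ (M2 ⊕ K) = M1 ⊕ M2, so the key drops out. Then M2 = (M1 ⊕ M2) ⊕ M1 over the first 4 bytes.
byte 0: (c2 ⊕ a9) ⊕ 66 = 6b ⊕ 66 = 0d
byte 1: (5d ⊕ 2e) ⊕ 6c = 73 ⊕ 6c = 1f
byte 2: (24 ⊕ 89) ⊕ 61 = ad ⊕ 61 = cc
byte 3: (2d ⊕ 82) ⊕ 67 = af ⊕ 67 = c8

00001101 00011111 11001100 11001000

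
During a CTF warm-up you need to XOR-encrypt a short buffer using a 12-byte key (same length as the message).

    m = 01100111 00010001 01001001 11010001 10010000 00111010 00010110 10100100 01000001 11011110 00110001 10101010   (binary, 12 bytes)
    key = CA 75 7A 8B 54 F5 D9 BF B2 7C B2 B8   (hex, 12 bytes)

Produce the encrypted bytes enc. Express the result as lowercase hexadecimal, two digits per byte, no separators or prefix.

XOR is its own inverse, so applying the key byte-wise gives the result directly.
byte 0: 67 ^ ca = ad
byte 1: 11 ^ 75 = 64
byte 2: 49 ^ 7a = 33
byte 3: d1 ^ 8b = 5a
byte 4: 90 ^ 54 = c4
byte 5: 3a ^ f5 = cf
byte 6: 16 ^ d9 = cf
byte 7: a4 ^ bf = 1b
byte 8: 41 ^ b2 = f3
byte 9: de ^ 7c = a2
byte 10: 31 ^ b2 = 83
byte 11: aa ^ b8 = 12

ad64335ac4cfcf1bf3a28312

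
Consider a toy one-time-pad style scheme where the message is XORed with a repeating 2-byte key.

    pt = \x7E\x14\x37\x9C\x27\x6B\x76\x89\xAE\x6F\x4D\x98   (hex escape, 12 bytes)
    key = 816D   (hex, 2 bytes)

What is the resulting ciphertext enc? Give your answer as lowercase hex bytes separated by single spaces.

ff 79 b6 f1 a6 06 f7 e4 2f 02 cc f5

The 2-byte key repeats, so the effective keystream is 81 6d 81 6d 81 6d 81 6d 81 6d 81 6d.
byte 0: 01111110 ⊕ 10000001 = 11111111
byte 1: 00010100 ⊕ 01101101 = 01111001
byte 2: 00110111 ⊕ 10000001 = 10110110
byte 3: 10011100 ⊕ 01101101 = 11110001
byte 4: 00100111 ⊕ 10000001 = 10100110
byte 5: 01101011 ⊕ 01101101 = 00000110
byte 6: 01110110 ⊕ 10000001 = 11110111
byte 7: 10001001 ⊕ 01101101 = 11100100
byte 8: 10101110 ⊕ 10000001 = 00101111
byte 9: 01101111 ⊕ 01101101 = 00000010
byte 10: 01001101 ⊕ 10000001 = 11001100
byte 11: 10011000 ⊕ 01101101 = 11110101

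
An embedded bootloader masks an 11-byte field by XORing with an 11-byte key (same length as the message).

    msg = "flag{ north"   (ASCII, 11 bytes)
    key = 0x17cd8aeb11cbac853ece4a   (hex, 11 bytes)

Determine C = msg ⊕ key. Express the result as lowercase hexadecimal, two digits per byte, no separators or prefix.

71a1eb8c6aebc2ea4cba22

XOR is its own inverse, so applying the key byte-wise gives the result directly.
66 ⊕ 17 = 71
6c ⊕ cd = a1
61 ⊕ 8a = eb
67 ⊕ eb = 8c
7b ⊕ 11 = 6a
20 ⊕ cb = eb
6e ⊕ ac = c2
6f ⊕ 85 = ea
72 ⊕ 3e = 4c
74 ⊕ ce = ba
68 ⊕ 4a = 22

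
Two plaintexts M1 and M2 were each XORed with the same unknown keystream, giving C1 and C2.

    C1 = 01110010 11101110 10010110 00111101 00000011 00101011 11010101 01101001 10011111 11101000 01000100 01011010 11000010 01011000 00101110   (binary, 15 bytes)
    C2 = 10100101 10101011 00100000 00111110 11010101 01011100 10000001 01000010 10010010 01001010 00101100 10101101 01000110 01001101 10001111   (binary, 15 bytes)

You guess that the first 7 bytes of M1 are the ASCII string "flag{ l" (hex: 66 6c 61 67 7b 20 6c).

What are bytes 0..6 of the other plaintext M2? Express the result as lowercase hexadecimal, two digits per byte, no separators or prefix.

First, C1 ⊕ C2 = (M1 ⊕ K) ⊕ (M2 ⊕ K) = M1 ⊕ M2, so the key drops out. Then M2 = (M1 ⊕ M2) ⊕ M1 over the first 7 bytes.
byte 0: (72 ^ a5) ^ 66 = d7 ^ 66 = b1
byte 1: (ee ^ ab) ^ 6c = 45 ^ 6c = 29
byte 2: (96 ^ 20) ^ 61 = b6 ^ 61 = d7
byte 3: (3d ^ 3e) ^ 67 = 03 ^ 67 = 64
byte 4: (03 ^ d5) ^ 7b = d6 ^ 7b = ad
byte 5: (2b ^ 5c) ^ 20 = 77 ^ 20 = 57
byte 6: (d5 ^ 81) ^ 6c = 54 ^ 6c = 38

b129d764ad5738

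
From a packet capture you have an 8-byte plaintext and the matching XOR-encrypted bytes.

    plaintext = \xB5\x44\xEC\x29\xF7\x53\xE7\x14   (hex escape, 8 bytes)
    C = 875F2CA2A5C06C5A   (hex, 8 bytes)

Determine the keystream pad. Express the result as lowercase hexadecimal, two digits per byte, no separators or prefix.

Since C = plaintext ⊕ pad, XORing both sides with plaintext gives pad = plaintext ⊕ C.
b5 ^ 87 = 32
44 ^ 5f = 1b
ec ^ 2c = c0
29 ^ a2 = 8b
f7 ^ a5 = 52
53 ^ c0 = 93
e7 ^ 6c = 8b
14 ^ 5a = 4e

321bc08b52938b4e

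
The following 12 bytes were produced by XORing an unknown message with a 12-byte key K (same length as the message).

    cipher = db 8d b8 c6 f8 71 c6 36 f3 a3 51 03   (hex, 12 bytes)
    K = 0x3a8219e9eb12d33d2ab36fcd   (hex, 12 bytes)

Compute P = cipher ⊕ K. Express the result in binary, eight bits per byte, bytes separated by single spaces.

11100001 00001111 10100001 00101111 00010011 01100011 00010101 00001011 11011001 00010000 00111110 11001110

XOR is its own inverse, so applying the key byte-wise gives the result directly.
219 xor  58 = 225
141 xor 130 =  15
184 xor  25 = 161
198 xor 233 =  47
248 xor 235 =  19
113 xor  18 =  99
198 xor 211 =  21
 54 xor  61 =  11
243 xor  42 = 217
163 xor 179 =  16
 81 xor 111 =  62
  3 xor 205 = 206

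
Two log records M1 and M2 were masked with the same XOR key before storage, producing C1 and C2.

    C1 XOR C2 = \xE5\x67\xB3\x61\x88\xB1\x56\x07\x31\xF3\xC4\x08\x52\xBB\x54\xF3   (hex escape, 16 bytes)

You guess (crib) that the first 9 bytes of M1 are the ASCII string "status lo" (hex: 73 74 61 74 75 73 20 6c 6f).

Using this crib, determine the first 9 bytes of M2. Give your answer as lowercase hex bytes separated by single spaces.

Since C1 ⊕ C2 = M1 ⊕ M2, XORing with the guessed M1 bytes yields the corresponding M2 bytes: M2 = (C1 ⊕ C2) ⊕ M1.
e5 xor 73 = 96
67 xor 74 = 13
b3 xor 61 = d2
61 xor 74 = 15
88 xor 75 = fd
b1 xor 73 = c2
56 xor 20 = 76
07 xor 6c = 6b
31 xor 6f = 5e

96 13 d2 15 fd c2 76 6b 5e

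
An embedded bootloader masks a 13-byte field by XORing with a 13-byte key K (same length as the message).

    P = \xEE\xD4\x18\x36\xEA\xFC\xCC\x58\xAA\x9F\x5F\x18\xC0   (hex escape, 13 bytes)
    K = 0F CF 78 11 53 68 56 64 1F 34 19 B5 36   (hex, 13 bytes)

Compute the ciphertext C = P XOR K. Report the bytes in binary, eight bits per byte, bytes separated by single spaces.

11100001 00011011 01100000 00100111 10111001 10010100 10011010 00111100 10110101 10101011 01000110 10101101 11110110

byte 0: ee ^ 0f = e1
byte 1: d4 ^ cf = 1b
byte 2: 18 ^ 78 = 60
byte 3: 36 ^ 11 = 27
byte 4: ea ^ 53 = b9
byte 5: fc ^ 68 = 94
byte 6: cc ^ 56 = 9a
byte 7: 58 ^ 64 = 3c
byte 8: aa ^ 1f = b5
byte 9: 9f ^ 34 = ab
byte 10: 5f ^ 19 = 46
byte 11: 18 ^ b5 = ad
byte 12: c0 ^ 36 = f6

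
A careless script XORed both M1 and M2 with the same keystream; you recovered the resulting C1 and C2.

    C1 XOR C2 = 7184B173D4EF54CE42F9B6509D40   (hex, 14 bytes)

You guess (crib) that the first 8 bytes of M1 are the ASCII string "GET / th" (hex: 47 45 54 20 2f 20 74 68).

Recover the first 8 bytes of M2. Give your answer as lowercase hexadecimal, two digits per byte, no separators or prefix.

Since C1 ⊕ C2 = M1 ⊕ M2, XORing with the guessed M1 bytes yields the corresponding M2 bytes: M2 = (C1 ⊕ C2) ⊕ M1.
01110001 ⊕ 01000111 = 00110110
10000100 ⊕ 01000101 = 11000001
10110001 ⊕ 01010100 = 11100101
01110011 ⊕ 00100000 = 01010011
11010100 ⊕ 00101111 = 11111011
11101111 ⊕ 00100000 = 11001111
01010100 ⊕ 01110100 = 00100000
11001110 ⊕ 01101000 = 10100110

36c1e553fbcf20a6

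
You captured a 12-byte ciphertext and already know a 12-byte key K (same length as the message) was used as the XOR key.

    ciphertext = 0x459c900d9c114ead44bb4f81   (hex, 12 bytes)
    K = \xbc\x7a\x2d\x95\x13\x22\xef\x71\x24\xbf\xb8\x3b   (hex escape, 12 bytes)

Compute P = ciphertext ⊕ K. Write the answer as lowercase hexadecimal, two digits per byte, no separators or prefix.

f9e6bd988f33a1dc6004f7ba

XOR is its own inverse, so applying the key byte-wise gives the result directly.
 69 ^ 188 = 249
156 ^ 122 = 230
144 ^  45 = 189
 13 ^ 149 = 152
156 ^  19 = 143
 17 ^  34 =  51
 78 ^ 239 = 161
173 ^ 113 = 220
 68 ^  36 =  96
187 ^ 191 =   4
 79 ^ 184 = 247
129 ^  59 = 186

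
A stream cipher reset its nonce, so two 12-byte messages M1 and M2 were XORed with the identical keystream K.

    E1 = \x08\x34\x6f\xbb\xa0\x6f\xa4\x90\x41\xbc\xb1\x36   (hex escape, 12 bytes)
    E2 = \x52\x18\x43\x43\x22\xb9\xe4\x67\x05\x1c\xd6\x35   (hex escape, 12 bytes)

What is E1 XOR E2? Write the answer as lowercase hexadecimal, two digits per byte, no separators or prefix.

5a2c2cf882d640f744a06703

E1 ⊕ E2 = (M1 ⊕ K) ⊕ (M2 ⊕ K) = M1 ⊕ M2 — the shared key cancels under XOR.
byte 0: 00001000 ⊕ 01010010 = 01011010
byte 1: 00110100 ⊕ 00011000 = 00101100
byte 2: 01101111 ⊕ 01000011 = 00101100
byte 3: 10111011 ⊕ 01000011 = 11111000
byte 4: 10100000 ⊕ 00100010 = 10000010
byte 5: 01101111 ⊕ 10111001 = 11010110
byte 6: 10100100 ⊕ 11100100 = 01000000
byte 7: 10010000 ⊕ 01100111 = 11110111
byte 8: 01000001 ⊕ 00000101 = 01000100
byte 9: 10111100 ⊕ 00011100 = 10100000
byte 10: 10110001 ⊕ 11010110 = 01100111
byte 11: 00110110 ⊕ 00110101 = 00000011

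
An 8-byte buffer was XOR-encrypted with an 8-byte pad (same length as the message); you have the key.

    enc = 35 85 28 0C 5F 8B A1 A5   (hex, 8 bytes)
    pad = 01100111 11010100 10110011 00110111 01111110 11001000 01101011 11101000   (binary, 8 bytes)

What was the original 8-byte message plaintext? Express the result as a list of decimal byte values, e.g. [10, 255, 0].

[82, 81, 155, 59, 33, 67, 202, 77]

XOR is its own inverse, so applying the key byte-wise gives the result directly.
35 XOR 67 = 52
85 XOR d4 = 51
28 XOR b3 = 9b
0c XOR 37 = 3b
5f XOR 7e = 21
8b XOR c8 = 43
a1 XOR 6b = ca
a5 XOR e8 = 4d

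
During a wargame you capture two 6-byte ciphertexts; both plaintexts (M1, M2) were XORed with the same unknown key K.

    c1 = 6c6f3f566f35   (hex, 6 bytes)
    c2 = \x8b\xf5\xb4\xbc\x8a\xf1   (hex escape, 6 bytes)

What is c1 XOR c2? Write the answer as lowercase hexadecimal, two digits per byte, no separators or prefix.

c1 ⊕ c2 = (M1 ⊕ K) ⊕ (M2 ⊕ K) = M1 ⊕ M2 — the shared key cancels under XOR.
byte 0: 108 ^ 139 = 231
byte 1: 111 ^ 245 = 154
byte 2:  63 ^ 180 = 139
byte 3:  86 ^ 188 = 234
byte 4: 111 ^ 138 = 229
byte 5:  53 ^ 241 = 196

e79a8beae5c4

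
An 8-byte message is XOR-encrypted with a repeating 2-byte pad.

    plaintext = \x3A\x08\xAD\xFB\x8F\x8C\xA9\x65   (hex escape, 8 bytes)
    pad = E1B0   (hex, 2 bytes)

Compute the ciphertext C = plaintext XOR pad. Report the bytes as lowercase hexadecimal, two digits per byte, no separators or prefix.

dbb84c4b6e3c48d5

The 2-byte key repeats, so the effective keystream is e1 b0 e1 b0 e1 b0 e1 b0.
byte 0:  58 ⊕ 225 = 219
byte 1:   8 ⊕ 176 = 184
byte 2: 173 ⊕ 225 =  76
byte 3: 251 ⊕ 176 =  75
byte 4: 143 ⊕ 225 = 110
byte 5: 140 ⊕ 176 =  60
byte 6: 169 ⊕ 225 =  72
byte 7: 101 ⊕ 176 = 213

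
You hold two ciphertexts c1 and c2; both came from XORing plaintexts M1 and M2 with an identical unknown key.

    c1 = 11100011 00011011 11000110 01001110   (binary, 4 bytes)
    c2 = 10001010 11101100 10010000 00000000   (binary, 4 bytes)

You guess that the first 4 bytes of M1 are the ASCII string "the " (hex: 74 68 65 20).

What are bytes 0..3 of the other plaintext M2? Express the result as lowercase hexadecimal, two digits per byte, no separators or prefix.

1d9f336e

First, c1 ⊕ c2 = (M1 ⊕ K) ⊕ (M2 ⊕ K) = M1 ⊕ M2, so the key drops out. Then M2 = (M1 ⊕ M2) ⊕ M1 over the first 4 bytes.
byte 0: (e3 xor 8a) xor 74 = 69 xor 74 = 1d
byte 1: (1b xor ec) xor 68 = f7 xor 68 = 9f
byte 2: (c6 xor 90) xor 65 = 56 xor 65 = 33
byte 3: (4e xor 00) xor 20 = 4e xor 20 = 6e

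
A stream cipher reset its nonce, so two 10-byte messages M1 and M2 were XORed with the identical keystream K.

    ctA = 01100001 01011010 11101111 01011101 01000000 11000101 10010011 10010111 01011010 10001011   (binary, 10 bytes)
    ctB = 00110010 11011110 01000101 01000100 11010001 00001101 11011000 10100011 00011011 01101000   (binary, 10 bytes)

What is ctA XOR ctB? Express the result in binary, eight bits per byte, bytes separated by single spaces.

01010011 10000100 10101010 00011001 10010001 11001000 01001011 00110100 01000001 11100011

ctA ⊕ ctB = (M1 ⊕ K) ⊕ (M2 ⊕ K) = M1 ⊕ M2 — the shared key cancels under XOR.
61 xor 32 = 53
5a xor de = 84
ef xor 45 = aa
5d xor 44 = 19
40 xor d1 = 91
c5 xor 0d = c8
93 xor d8 = 4b
97 xor a3 = 34
5a xor 1b = 41
8b xor 68 = e3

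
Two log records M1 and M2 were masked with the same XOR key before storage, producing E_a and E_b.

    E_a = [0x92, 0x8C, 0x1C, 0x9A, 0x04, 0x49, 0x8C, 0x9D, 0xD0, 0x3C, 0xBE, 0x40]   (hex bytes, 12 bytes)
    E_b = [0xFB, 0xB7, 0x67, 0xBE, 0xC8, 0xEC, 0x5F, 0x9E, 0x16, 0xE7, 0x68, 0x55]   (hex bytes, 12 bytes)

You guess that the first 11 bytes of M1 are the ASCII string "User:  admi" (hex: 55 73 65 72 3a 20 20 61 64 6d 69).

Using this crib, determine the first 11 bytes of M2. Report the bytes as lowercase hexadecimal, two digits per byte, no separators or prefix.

3c481e56f685f362a2b6bf

First, E_a ⊕ E_b = (M1 ⊕ K) ⊕ (M2 ⊕ K) = M1 ⊕ M2, so the key drops out. Then M2 = (M1 ⊕ M2) ⊕ M1 over the first 11 bytes.
byte 0: (92 xor fb) xor 55 = 69 xor 55 = 3c
byte 1: (8c xor b7) xor 73 = 3b xor 73 = 48
byte 2: (1c xor 67) xor 65 = 7b xor 65 = 1e
byte 3: (9a xor be) xor 72 = 24 xor 72 = 56
byte 4: (04 xor c8) xor 3a = cc xor 3a = f6
byte 5: (49 xor ec) xor 20 = a5 xor 20 = 85
byte 6: (8c xor 5f) xor 20 = d3 xor 20 = f3
byte 7: (9d xor 9e) xor 61 = 03 xor 61 = 62
byte 8: (d0 xor 16) xor 64 = c6 xor 64 = a2
byte 9: (3c xor e7) xor 6d = db xor 6d = b6
byte 10: (be xor 68) xor 69 = d6 xor 69 = bf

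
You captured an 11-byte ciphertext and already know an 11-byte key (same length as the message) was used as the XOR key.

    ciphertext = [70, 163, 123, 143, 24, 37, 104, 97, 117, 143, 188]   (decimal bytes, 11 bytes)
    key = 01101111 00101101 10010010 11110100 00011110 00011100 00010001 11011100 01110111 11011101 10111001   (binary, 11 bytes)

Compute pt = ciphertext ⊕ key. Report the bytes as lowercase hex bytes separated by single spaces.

XOR is its own inverse, so applying the key byte-wise gives the result directly.
byte 0:  70 xor 111 =  41
byte 1: 163 xor  45 = 142
byte 2: 123 xor 146 = 233
byte 3: 143 xor 244 = 123
byte 4:  24 xor  30 =   6
byte 5:  37 xor  28 =  57
byte 6: 104 xor  17 = 121
byte 7:  97 xor 220 = 189
byte 8: 117 xor 119 =   2
byte 9: 143 xor 221 =  82
byte 10: 188 xor 185 =   5

29 8e e9 7b 06 39 79 bd 02 52 05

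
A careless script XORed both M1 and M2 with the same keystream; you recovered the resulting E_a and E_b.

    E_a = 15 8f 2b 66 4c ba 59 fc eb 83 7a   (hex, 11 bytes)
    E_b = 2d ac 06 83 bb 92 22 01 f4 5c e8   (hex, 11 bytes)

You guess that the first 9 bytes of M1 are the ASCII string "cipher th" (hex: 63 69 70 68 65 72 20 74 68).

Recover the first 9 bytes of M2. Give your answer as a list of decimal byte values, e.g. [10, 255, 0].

First, E_a ⊕ E_b = (M1 ⊕ K) ⊕ (M2 ⊕ K) = M1 ⊕ M2, so the key drops out. Then M2 = (M1 ⊕ M2) ⊕ M1 over the first 9 bytes.
byte 0: (15 ^ 2d) ^ 63 = 38 ^ 63 = 5b
byte 1: (8f ^ ac) ^ 69 = 23 ^ 69 = 4a
byte 2: (2b ^ 06) ^ 70 = 2d ^ 70 = 5d
byte 3: (66 ^ 83) ^ 68 = e5 ^ 68 = 8d
byte 4: (4c ^ bb) ^ 65 = f7 ^ 65 = 92
byte 5: (ba ^ 92) ^ 72 = 28 ^ 72 = 5a
byte 6: (59 ^ 22) ^ 20 = 7b ^ 20 = 5b
byte 7: (fc ^ 01) ^ 74 = fd ^ 74 = 89
byte 8: (eb ^ f4) ^ 68 = 1f ^ 68 = 77

[91, 74, 93, 141, 146, 90, 91, 137, 119]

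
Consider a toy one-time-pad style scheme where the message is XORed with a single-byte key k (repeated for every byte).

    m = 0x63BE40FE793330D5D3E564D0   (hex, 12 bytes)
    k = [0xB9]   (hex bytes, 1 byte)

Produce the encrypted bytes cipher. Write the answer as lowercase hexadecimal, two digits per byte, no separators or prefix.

The 1-byte key repeats, so the effective keystream is b9 b9 b9 b9 b9 b9 b9 b9 b9 b9 b9 b9.
byte 0: 63 xor b9 = da
byte 1: be xor b9 = 07
byte 2: 40 xor b9 = f9
byte 3: fe xor b9 = 47
byte 4: 79 xor b9 = c0
byte 5: 33 xor b9 = 8a
byte 6: 30 xor b9 = 89
byte 7: d5 xor b9 = 6c
byte 8: d3 xor b9 = 6a
byte 9: e5 xor b9 = 5c
byte 10: 64 xor b9 = dd
byte 11: d0 xor b9 = 69

da07f947c08a896c6a5cdd69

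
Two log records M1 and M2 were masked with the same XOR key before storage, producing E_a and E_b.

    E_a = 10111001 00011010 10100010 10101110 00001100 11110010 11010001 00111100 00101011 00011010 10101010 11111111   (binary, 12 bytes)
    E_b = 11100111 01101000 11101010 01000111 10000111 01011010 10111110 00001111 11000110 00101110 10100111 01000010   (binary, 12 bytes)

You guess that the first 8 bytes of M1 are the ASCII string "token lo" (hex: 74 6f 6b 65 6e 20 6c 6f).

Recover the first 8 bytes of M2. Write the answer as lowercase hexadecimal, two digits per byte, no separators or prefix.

First, E_a ⊕ E_b = (M1 ⊕ K) ⊕ (M2 ⊕ K) = M1 ⊕ M2, so the key drops out. Then M2 = (M1 ⊕ M2) ⊕ M1 over the first 8 bytes.
byte 0: (b9 XOR e7) XOR 74 = 5e XOR 74 = 2a
byte 1: (1a XOR 68) XOR 6f = 72 XOR 6f = 1d
byte 2: (a2 XOR ea) XOR 6b = 48 XOR 6b = 23
byte 3: (ae XOR 47) XOR 65 = e9 XOR 65 = 8c
byte 4: (0c XOR 87) XOR 6e = 8b XOR 6e = e5
byte 5: (f2 XOR 5a) XOR 20 = a8 XOR 20 = 88
byte 6: (d1 XOR be) XOR 6c = 6f XOR 6c = 03
byte 7: (3c XOR 0f) XOR 6f = 33 XOR 6f = 5c

2a1d238ce588035c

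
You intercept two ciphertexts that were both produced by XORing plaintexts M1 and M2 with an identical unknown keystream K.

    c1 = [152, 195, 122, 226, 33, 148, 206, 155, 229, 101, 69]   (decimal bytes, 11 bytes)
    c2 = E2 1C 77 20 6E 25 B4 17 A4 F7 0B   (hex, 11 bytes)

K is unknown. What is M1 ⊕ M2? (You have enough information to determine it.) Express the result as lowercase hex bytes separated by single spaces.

c1 ⊕ c2 = (M1 ⊕ K) ⊕ (M2 ⊕ K) = M1 ⊕ M2 — the shared key cancels under XOR.
10011000 ^ 11100010 = 01111010
11000011 ^ 00011100 = 11011111
01111010 ^ 01110111 = 00001101
11100010 ^ 00100000 = 11000010
00100001 ^ 01101110 = 01001111
10010100 ^ 00100101 = 10110001
11001110 ^ 10110100 = 01111010
10011011 ^ 00010111 = 10001100
11100101 ^ 10100100 = 01000001
01100101 ^ 11110111 = 10010010
01000101 ^ 00001011 = 01001110

7a df 0d c2 4f b1 7a 8c 41 92 4e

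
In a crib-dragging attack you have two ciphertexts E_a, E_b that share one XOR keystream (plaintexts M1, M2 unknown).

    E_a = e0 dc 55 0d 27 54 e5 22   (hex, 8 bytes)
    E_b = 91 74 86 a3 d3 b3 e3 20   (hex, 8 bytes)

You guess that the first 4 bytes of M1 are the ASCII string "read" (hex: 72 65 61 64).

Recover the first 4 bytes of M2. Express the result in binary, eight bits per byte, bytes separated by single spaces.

00000011 11001101 10110010 11001010

First, E_a ⊕ E_b = (M1 ⊕ K) ⊕ (M2 ⊕ K) = M1 ⊕ M2, so the key drops out. Then M2 = (M1 ⊕ M2) ⊕ M1 over the first 4 bytes.
byte 0: (e0 ^ 91) ^ 72 = 71 ^ 72 = 03
byte 1: (dc ^ 74) ^ 65 = a8 ^ 65 = cd
byte 2: (55 ^ 86) ^ 61 = d3 ^ 61 = b2
byte 3: (0d ^ a3) ^ 64 = ae ^ 64 = ca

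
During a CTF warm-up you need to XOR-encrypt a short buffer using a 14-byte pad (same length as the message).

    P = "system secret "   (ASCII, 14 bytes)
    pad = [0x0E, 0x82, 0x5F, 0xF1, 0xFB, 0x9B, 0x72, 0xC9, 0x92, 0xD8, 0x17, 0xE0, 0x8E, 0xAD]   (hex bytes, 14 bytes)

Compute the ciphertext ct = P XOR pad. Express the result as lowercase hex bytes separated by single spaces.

7d fb 2c 85 9e f6 52 ba f7 bb 65 85 fa 8d

byte 0: 115 ⊕  14 = 125
byte 1: 121 ⊕ 130 = 251
byte 2: 115 ⊕  95 =  44
byte 3: 116 ⊕ 241 = 133
byte 4: 101 ⊕ 251 = 158
byte 5: 109 ⊕ 155 = 246
byte 6:  32 ⊕ 114 =  82
byte 7: 115 ⊕ 201 = 186
byte 8: 101 ⊕ 146 = 247
byte 9:  99 ⊕ 216 = 187
byte 10: 114 ⊕  23 = 101
byte 11: 101 ⊕ 224 = 133
byte 12: 116 ⊕ 142 = 250
byte 13:  32 ⊕ 173 = 141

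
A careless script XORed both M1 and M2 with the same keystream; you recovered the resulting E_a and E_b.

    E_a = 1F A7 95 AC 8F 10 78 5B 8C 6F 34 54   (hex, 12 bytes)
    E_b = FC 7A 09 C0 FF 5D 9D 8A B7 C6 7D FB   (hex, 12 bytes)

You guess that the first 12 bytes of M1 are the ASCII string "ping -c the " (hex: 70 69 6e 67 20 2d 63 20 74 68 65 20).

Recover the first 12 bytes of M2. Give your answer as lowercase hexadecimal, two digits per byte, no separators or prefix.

First, E_a ⊕ E_b = (M1 ⊕ K) ⊕ (M2 ⊕ K) = M1 ⊕ M2, so the key drops out. Then M2 = (M1 ⊕ M2) ⊕ M1 over the first 12 bytes.
byte 0: (1f ⊕ fc) ⊕ 70 = e3 ⊕ 70 = 93
byte 1: (a7 ⊕ 7a) ⊕ 69 = dd ⊕ 69 = b4
byte 2: (95 ⊕ 09) ⊕ 6e = 9c ⊕ 6e = f2
byte 3: (ac ⊕ c0) ⊕ 67 = 6c ⊕ 67 = 0b
byte 4: (8f ⊕ ff) ⊕ 20 = 70 ⊕ 20 = 50
byte 5: (10 ⊕ 5d) ⊕ 2d = 4d ⊕ 2d = 60
byte 6: (78 ⊕ 9d) ⊕ 63 = e5 ⊕ 63 = 86
byte 7: (5b ⊕ 8a) ⊕ 20 = d1 ⊕ 20 = f1
byte 8: (8c ⊕ b7) ⊕ 74 = 3b ⊕ 74 = 4f
byte 9: (6f ⊕ c6) ⊕ 68 = a9 ⊕ 68 = c1
byte 10: (34 ⊕ 7d) ⊕ 65 = 49 ⊕ 65 = 2c
byte 11: (54 ⊕ fb) ⊕ 20 = af ⊕ 20 = 8f

93b4f20b506086f14fc12c8f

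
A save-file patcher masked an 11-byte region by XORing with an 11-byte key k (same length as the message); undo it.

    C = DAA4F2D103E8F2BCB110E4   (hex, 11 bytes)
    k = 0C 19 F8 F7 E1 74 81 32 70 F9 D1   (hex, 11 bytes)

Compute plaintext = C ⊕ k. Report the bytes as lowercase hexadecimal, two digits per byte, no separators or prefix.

218 ^  12 = 214
164 ^  25 = 189
242 ^ 248 =  10
209 ^ 247 =  38
  3 ^ 225 = 226
232 ^ 116 = 156
242 ^ 129 = 115
188 ^  50 = 142
177 ^ 112 = 193
 16 ^ 249 = 233
228 ^ 209 =  53

d6bd0a26e29c738ec1e935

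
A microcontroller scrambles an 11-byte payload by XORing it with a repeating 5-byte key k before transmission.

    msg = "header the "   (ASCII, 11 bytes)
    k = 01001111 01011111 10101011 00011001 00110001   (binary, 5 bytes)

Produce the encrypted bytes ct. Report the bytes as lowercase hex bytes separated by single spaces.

The 5-byte key repeats, so the effective keystream is 4f 5f ab 19 31 4f 5f ab 19 31 4f.
byte 0: 01101000 ^ 01001111 = 00100111
byte 1: 01100101 ^ 01011111 = 00111010
byte 2: 01100001 ^ 10101011 = 11001010
byte 3: 01100100 ^ 00011001 = 01111101
byte 4: 01100101 ^ 00110001 = 01010100
byte 5: 01110010 ^ 01001111 = 00111101
byte 6: 00100000 ^ 01011111 = 01111111
byte 7: 01110100 ^ 10101011 = 11011111
byte 8: 01101000 ^ 00011001 = 01110001
byte 9: 01100101 ^ 00110001 = 01010100
byte 10: 00100000 ^ 01001111 = 01101111

27 3a ca 7d 54 3d 7f df 71 54 6f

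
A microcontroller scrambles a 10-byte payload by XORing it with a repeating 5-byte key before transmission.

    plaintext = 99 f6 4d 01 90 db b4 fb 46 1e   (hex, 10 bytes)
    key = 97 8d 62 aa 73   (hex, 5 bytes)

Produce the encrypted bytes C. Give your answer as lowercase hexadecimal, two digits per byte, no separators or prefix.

The 5-byte key repeats, so the effective keystream is 97 8d 62 aa 73 97 8d 62 aa 73.
byte 0: 99 ⊕ 97 = 0e
byte 1: f6 ⊕ 8d = 7b
byte 2: 4d ⊕ 62 = 2f
byte 3: 01 ⊕ aa = ab
byte 4: 90 ⊕ 73 = e3
byte 5: db ⊕ 97 = 4c
byte 6: b4 ⊕ 8d = 39
byte 7: fb ⊕ 62 = 99
byte 8: 46 ⊕ aa = ec
byte 9: 1e ⊕ 73 = 6d

0e7b2fabe34c3999ec6d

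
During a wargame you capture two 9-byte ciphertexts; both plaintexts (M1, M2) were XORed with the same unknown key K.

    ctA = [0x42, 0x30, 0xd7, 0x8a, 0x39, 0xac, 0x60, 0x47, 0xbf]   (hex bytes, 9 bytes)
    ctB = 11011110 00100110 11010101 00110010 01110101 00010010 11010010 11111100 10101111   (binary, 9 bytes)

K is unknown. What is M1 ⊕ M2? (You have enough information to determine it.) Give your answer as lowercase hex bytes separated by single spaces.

9c 16 02 b8 4c be b2 bb 10

ctA ⊕ ctB = (M1 ⊕ K) ⊕ (M2 ⊕ K) = M1 ⊕ M2 — the shared key cancels under XOR.
42 ^ de = 9c
30 ^ 26 = 16
d7 ^ d5 = 02
8a ^ 32 = b8
39 ^ 75 = 4c
ac ^ 12 = be
60 ^ d2 = b2
47 ^ fc = bb
bf ^ af = 10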